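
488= 488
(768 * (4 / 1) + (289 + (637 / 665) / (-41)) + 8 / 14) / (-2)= -45826304 / 27265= -1680.77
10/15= 2/3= 0.67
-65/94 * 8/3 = -260/141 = -1.84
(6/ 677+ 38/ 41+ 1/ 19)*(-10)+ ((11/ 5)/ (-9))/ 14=-9.90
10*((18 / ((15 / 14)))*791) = 132888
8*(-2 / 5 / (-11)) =0.29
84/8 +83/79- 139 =-20137/158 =-127.45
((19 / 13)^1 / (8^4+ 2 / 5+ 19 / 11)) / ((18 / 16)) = 440 / 1387971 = 0.00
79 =79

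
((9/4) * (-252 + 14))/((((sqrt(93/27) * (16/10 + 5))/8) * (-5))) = 69.95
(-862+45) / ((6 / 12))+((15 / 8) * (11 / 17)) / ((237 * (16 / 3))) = -280890971 / 171904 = -1634.00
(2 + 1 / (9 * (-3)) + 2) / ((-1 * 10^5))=-0.00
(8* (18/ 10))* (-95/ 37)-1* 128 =-6104/ 37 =-164.97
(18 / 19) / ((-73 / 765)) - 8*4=-58154 / 1387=-41.93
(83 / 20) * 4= 83 / 5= 16.60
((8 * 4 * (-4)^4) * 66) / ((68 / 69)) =9326592 / 17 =548623.06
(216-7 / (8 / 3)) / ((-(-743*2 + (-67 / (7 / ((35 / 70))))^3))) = 195167 / 1459449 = 0.13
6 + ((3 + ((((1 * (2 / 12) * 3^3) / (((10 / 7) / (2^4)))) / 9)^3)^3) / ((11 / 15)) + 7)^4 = 1014324127037577556682425775383952905111407319364284726 / 340887345373630523681640625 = 2975540573164500354493959000.00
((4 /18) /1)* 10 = 20 /9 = 2.22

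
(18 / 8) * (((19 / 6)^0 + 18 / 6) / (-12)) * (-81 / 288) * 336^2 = 23814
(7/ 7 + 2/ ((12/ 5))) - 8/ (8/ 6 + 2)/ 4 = 37/ 30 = 1.23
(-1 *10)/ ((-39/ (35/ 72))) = 175/ 1404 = 0.12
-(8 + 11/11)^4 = -6561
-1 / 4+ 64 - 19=179 / 4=44.75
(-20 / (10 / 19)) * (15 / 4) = -285 / 2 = -142.50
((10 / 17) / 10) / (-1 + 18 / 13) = 13 / 85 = 0.15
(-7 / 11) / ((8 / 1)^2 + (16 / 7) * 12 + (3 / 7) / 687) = -11221 / 1612171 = -0.01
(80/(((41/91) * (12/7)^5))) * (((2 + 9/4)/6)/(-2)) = -4.25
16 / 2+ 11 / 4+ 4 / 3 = 145 / 12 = 12.08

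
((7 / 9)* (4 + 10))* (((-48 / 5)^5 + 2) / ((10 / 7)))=-87395617274 / 140625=-621479.95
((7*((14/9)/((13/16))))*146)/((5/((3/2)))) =114464/195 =586.99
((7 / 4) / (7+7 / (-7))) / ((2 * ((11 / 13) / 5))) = 455 / 528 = 0.86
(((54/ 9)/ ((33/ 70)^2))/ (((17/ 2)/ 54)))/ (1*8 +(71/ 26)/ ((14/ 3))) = 5136768/ 257125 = 19.98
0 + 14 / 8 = 7 / 4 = 1.75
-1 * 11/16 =-11/16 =-0.69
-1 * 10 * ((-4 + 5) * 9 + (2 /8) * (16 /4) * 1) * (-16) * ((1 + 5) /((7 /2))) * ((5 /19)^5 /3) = 20000000 /17332693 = 1.15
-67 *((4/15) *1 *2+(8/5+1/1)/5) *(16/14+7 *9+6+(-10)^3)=34452137/525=65623.12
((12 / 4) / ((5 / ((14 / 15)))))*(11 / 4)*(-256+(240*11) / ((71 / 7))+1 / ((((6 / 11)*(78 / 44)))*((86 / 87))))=19538827 / 2381340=8.20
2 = 2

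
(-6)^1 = -6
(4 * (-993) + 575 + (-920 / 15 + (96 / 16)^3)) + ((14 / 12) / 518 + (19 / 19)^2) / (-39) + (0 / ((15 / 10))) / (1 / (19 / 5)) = -56144689 / 17316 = -3242.36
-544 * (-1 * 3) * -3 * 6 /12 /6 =-408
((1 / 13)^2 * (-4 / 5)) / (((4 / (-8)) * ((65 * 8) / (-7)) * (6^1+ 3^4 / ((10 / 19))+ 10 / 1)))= -14 / 18663515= -0.00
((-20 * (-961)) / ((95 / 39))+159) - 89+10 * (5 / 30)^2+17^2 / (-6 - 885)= 269518795 / 33858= 7960.27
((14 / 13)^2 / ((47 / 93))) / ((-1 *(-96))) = 0.02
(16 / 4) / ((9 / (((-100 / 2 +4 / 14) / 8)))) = -58 / 21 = -2.76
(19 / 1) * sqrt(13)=19 * sqrt(13)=68.51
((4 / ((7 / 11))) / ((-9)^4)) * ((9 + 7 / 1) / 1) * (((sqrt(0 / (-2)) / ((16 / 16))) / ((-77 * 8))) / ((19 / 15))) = 0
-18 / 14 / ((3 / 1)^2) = -1 / 7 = -0.14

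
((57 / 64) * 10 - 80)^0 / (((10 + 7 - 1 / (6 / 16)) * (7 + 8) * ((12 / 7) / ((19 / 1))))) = 133 / 2580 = 0.05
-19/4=-4.75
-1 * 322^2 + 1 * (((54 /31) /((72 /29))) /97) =-1247111065 /12028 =-103683.99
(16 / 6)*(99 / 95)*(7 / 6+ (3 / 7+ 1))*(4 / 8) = 2398 / 665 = 3.61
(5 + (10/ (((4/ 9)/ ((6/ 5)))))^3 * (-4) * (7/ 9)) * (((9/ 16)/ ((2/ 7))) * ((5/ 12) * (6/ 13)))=-19287765/ 832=-23182.41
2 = 2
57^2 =3249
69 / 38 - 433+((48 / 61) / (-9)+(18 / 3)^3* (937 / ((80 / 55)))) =482305895 / 3477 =138713.23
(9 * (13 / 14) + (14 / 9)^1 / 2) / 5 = 1151 / 630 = 1.83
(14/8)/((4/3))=21/16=1.31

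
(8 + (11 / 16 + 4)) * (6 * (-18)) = -5481 / 4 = -1370.25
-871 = -871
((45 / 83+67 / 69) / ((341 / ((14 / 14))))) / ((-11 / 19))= -164654 / 21481977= -0.01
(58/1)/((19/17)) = 986/19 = 51.89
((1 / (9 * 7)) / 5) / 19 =1 / 5985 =0.00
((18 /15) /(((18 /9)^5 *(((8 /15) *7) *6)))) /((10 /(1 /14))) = 3 /250880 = 0.00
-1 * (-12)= 12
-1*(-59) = 59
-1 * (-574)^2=-329476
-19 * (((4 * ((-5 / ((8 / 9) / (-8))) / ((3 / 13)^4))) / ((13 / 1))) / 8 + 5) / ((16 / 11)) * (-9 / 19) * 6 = 365475 / 16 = 22842.19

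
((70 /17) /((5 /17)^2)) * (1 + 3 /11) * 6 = 19992 /55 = 363.49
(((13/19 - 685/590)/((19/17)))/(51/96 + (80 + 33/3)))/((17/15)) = -256560/62384771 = -0.00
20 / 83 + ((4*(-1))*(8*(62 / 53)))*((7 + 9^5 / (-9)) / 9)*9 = 1079261348 / 4399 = 245342.43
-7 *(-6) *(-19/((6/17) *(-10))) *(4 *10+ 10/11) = 101745/11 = 9249.55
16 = 16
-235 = -235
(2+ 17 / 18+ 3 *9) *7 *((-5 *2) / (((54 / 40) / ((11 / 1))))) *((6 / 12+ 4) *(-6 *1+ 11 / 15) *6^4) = 524597920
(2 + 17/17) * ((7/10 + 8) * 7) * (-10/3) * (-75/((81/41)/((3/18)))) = 208075/54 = 3853.24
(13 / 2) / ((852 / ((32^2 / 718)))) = 832 / 76467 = 0.01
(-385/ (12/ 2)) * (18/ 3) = -385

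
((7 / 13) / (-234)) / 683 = -0.00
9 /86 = 0.10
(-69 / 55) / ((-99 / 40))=184 / 363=0.51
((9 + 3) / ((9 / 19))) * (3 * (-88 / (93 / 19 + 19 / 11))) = -174724 / 173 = -1009.97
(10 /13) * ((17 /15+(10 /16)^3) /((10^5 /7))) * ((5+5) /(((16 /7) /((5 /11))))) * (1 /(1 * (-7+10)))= 518371 /10543104000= 0.00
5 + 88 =93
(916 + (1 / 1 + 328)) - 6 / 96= 19919 / 16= 1244.94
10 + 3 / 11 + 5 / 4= 507 / 44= 11.52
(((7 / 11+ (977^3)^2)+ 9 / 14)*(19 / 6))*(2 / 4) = 848243322272735102319 / 616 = 1377018380312881659.61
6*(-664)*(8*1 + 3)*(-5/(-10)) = -21912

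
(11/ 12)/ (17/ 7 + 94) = 77/ 8100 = 0.01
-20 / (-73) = 20 / 73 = 0.27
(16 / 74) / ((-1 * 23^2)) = -8 / 19573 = -0.00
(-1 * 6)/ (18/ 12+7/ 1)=-12/ 17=-0.71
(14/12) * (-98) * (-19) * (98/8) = 26611.08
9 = 9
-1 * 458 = -458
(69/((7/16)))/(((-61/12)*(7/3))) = -39744/2989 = -13.30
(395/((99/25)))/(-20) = -1975/396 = -4.99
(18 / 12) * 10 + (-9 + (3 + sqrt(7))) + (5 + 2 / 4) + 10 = 27.15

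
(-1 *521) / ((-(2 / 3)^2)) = 4689 / 4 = 1172.25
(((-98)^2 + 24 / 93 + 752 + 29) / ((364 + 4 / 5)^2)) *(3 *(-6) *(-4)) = 8048575 / 1432448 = 5.62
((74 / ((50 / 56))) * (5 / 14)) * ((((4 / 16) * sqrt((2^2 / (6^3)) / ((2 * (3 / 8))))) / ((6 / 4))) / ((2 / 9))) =37 * sqrt(2) / 15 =3.49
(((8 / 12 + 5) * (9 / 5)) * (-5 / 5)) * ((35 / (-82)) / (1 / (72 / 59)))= 12852 / 2419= 5.31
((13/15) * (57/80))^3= 0.24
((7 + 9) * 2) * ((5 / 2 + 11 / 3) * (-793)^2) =372278608 / 3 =124092869.33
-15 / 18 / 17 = -5 / 102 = -0.05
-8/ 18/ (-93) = 4/ 837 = 0.00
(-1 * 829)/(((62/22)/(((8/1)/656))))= -9119/2542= -3.59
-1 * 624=-624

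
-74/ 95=-0.78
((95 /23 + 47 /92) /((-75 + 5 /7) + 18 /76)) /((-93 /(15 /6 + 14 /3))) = 2442013 /505582596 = 0.00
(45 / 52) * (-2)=-45 / 26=-1.73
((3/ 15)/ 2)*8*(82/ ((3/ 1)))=328/ 15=21.87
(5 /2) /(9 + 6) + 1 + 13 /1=85 /6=14.17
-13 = -13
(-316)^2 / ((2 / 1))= 49928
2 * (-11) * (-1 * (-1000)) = -22000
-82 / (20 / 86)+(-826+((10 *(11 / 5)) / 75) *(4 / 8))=-88384 / 75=-1178.45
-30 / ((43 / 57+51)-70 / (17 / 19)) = 2907 / 2566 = 1.13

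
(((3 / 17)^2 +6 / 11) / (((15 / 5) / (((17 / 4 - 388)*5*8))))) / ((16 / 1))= -4689425 / 25432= -184.39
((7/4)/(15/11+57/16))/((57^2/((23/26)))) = 0.00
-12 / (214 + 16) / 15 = -2 / 575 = -0.00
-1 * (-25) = 25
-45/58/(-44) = 45/2552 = 0.02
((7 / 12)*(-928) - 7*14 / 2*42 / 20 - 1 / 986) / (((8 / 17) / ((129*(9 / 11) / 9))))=-204856859 / 12760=-16054.61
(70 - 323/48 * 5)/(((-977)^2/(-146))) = -0.01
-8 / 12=-2 / 3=-0.67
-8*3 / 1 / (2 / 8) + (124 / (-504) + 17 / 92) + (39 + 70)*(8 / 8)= 74993 / 5796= 12.94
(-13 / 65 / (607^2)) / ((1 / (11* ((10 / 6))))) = -11 / 1105347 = -0.00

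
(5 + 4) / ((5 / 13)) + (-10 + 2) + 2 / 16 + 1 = 661 / 40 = 16.52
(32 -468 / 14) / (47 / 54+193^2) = -0.00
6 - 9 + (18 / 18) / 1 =-2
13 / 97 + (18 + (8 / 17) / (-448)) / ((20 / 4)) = 344795 / 92344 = 3.73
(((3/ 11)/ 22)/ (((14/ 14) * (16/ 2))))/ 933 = 1/ 602096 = 0.00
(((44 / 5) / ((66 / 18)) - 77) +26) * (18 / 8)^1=-2187 / 20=-109.35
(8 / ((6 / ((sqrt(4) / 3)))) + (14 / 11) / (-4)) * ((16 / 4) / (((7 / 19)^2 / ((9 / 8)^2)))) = 367137 / 17248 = 21.29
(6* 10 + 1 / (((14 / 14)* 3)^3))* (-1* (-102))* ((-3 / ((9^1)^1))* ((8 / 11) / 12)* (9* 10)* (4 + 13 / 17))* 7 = -4084920 / 11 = -371356.36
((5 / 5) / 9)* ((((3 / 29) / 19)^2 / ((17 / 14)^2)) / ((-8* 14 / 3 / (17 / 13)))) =-21 / 268383284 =-0.00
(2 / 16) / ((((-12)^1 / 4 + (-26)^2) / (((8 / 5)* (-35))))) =-7 / 673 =-0.01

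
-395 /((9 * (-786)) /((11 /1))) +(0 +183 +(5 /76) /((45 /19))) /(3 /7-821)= 31789021 /81266112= 0.39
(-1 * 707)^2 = 499849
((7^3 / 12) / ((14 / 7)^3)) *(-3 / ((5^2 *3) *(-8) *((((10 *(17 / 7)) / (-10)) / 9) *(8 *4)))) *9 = -64827 / 3481600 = -0.02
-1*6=-6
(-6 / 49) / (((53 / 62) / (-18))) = 6696 / 2597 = 2.58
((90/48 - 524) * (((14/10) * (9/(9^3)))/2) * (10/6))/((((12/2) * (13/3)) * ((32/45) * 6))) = -146195/2156544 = -0.07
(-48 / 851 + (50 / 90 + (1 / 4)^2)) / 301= 68827 / 36885744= 0.00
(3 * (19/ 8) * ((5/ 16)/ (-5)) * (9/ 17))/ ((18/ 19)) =-1083/ 4352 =-0.25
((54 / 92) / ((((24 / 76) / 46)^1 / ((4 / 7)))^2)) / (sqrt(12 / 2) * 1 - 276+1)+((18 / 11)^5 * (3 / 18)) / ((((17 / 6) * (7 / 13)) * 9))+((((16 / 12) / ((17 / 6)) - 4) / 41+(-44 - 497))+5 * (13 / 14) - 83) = -527477928086898185 / 831865684456114 - 199272 * sqrt(6) / 3705331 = -634.22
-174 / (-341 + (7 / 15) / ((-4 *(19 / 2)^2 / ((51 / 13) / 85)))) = 3402425 / 6667972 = 0.51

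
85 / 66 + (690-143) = 548.29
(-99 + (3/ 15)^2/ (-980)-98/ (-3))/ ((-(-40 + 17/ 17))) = -4875503/ 2866500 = -1.70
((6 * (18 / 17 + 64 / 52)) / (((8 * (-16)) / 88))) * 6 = -25047 / 442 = -56.67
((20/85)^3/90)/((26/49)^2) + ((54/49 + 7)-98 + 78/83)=-13517725794509/151956805455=-88.96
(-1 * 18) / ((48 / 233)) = -699 / 8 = -87.38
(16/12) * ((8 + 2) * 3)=40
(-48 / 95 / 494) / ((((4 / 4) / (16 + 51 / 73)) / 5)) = -29256 / 342589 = -0.09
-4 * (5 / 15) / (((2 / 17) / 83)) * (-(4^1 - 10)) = -5644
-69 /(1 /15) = -1035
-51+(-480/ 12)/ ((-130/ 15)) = -603/ 13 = -46.38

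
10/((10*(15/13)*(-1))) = -13/15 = -0.87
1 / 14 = 0.07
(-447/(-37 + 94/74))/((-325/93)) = -1538127/429650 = -3.58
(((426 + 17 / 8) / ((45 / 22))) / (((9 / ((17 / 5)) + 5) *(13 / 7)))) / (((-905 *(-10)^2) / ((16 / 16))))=-179333 / 1101204000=-0.00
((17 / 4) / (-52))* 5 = -85 / 208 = -0.41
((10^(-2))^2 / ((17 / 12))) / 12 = 1 / 170000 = 0.00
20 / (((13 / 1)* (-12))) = -0.13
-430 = -430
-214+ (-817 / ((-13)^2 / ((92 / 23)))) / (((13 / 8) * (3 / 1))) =-1436618 / 6591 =-217.97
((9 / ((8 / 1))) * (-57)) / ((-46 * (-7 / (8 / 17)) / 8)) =-2052 / 2737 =-0.75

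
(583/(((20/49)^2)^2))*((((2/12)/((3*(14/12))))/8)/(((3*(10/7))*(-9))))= -3360878983/1036800000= -3.24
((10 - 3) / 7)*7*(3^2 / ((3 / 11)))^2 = 7623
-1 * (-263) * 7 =1841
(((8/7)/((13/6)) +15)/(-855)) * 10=-314/1729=-0.18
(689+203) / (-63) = -892 / 63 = -14.16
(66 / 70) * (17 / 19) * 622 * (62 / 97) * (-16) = -346150464 / 64505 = -5366.26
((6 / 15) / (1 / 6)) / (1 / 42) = 504 / 5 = 100.80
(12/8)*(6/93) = 3/31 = 0.10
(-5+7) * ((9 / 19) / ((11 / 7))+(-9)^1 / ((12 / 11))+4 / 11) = -6341 / 418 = -15.17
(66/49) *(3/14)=99/343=0.29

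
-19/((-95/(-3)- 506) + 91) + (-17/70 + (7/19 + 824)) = 63028793/76475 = 824.18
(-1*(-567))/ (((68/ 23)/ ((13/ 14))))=178.08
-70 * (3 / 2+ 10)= -805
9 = 9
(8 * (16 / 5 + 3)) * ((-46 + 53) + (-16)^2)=65224 / 5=13044.80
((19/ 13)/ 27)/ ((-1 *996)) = -19/ 349596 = -0.00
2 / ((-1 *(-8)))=1 / 4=0.25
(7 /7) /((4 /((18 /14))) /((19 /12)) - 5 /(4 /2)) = -114 /61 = -1.87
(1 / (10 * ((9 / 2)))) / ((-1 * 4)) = -1 / 180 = -0.01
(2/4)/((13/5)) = 5/26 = 0.19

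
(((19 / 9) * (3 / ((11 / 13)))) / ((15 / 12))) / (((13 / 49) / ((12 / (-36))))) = -3724 / 495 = -7.52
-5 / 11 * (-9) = 45 / 11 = 4.09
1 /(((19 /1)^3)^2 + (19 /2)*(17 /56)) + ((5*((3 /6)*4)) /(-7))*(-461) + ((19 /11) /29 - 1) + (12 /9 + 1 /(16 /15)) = 659.90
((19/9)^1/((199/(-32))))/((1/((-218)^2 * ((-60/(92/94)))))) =13580458240/13731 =989036.36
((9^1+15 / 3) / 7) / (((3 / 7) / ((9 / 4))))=21 / 2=10.50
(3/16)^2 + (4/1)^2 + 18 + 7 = 41.04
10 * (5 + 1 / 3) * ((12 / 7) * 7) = 640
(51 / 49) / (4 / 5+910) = 85 / 74382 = 0.00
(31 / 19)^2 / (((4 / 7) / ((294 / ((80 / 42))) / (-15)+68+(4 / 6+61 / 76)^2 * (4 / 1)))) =36251137027 / 117288900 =309.08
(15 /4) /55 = 0.07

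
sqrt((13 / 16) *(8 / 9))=sqrt(26) / 6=0.85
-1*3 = -3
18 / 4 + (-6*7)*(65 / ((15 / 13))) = -4723 / 2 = -2361.50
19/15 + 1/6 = 43/30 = 1.43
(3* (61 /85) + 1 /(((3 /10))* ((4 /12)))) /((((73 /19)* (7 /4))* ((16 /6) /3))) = 176643 /86870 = 2.03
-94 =-94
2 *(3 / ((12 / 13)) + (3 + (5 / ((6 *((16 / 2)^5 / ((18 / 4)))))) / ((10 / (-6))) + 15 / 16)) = 942071 / 65536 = 14.37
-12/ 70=-6/ 35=-0.17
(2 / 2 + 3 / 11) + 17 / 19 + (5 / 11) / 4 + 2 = 3579 / 836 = 4.28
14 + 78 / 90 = 223 / 15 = 14.87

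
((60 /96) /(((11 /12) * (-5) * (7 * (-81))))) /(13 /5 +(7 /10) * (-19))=-0.00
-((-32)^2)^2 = -1048576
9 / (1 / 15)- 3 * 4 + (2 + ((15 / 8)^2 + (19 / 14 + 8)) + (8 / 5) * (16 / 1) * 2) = 423523 / 2240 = 189.07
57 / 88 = 0.65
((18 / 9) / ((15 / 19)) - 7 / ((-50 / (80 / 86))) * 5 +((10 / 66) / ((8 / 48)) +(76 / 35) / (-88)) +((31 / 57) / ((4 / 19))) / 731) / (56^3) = 916903 / 39539591168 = 0.00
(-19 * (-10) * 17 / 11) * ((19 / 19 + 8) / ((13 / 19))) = 552330 / 143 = 3862.45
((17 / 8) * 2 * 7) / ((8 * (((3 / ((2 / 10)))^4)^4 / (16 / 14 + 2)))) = 187 / 105094533691406250000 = 0.00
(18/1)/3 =6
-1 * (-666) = 666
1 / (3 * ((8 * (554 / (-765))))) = -255 / 4432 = -0.06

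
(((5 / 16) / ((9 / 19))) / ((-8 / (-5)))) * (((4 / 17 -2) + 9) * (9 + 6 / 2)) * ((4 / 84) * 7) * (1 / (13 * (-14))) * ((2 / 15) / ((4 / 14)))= -3895 / 127296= -0.03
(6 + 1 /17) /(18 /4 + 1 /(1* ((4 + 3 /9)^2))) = 34814 /26163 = 1.33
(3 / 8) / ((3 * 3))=1 / 24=0.04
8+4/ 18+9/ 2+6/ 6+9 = 409/ 18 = 22.72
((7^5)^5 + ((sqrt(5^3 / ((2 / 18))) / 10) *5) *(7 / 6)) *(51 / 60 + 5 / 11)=2009 *sqrt(5) / 176 + 384886693843557926531609 / 220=1749484972016172393351.02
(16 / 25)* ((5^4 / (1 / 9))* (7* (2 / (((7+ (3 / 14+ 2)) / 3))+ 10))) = 11541600 / 43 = 268409.30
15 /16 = 0.94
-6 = -6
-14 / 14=-1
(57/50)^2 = 3249/2500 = 1.30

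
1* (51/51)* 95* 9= 855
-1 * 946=-946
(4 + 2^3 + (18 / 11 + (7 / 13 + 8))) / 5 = 3171 / 715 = 4.43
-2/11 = -0.18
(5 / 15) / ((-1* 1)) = -1 / 3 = -0.33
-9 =-9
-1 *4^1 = -4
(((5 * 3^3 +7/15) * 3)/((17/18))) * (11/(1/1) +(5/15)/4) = 405384/85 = 4769.22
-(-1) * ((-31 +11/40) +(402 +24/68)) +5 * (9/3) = 262907/680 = 386.63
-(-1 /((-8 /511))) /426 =-0.15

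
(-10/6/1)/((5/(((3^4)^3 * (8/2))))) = -708588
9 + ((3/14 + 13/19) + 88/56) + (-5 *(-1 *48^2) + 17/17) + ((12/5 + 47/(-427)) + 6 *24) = 947497787/81130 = 11678.76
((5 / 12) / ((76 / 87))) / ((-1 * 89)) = -145 / 27056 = -0.01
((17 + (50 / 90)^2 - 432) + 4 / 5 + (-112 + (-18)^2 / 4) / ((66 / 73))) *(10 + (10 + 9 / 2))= -195670573 / 17820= -10980.39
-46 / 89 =-0.52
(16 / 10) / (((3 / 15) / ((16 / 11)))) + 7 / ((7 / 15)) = 293 / 11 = 26.64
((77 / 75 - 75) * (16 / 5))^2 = 7879757824 / 140625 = 56033.83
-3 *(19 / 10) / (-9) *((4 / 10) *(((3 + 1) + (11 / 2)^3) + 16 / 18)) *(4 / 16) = 234289 / 21600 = 10.85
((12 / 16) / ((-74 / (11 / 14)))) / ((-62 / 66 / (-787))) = -857043 / 128464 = -6.67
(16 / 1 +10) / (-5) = -26 / 5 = -5.20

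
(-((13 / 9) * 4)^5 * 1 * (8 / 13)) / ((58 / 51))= -1988759552 / 570807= -3484.12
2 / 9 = 0.22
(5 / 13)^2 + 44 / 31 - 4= -12745 / 5239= -2.43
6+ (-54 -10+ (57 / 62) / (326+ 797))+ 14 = -3063487 / 69626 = -44.00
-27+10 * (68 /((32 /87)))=7287 /4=1821.75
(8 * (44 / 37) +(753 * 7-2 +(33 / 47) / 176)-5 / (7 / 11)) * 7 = 1026555977 / 27824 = 36894.62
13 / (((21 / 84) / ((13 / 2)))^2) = 8788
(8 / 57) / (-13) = -0.01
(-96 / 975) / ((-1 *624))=2 / 12675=0.00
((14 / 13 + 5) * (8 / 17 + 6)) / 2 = 4345 / 221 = 19.66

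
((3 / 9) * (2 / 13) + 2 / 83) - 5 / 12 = -1473 / 4316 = -0.34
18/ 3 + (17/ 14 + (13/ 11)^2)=14587/ 1694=8.61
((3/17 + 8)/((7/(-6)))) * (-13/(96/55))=99385/1904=52.20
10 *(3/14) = 15/7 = 2.14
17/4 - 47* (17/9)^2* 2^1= -107287/324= -331.13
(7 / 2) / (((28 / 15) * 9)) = 5 / 24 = 0.21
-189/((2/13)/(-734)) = 901719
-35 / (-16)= 35 / 16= 2.19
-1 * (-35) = 35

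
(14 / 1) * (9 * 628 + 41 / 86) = 3402791 / 43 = 79134.67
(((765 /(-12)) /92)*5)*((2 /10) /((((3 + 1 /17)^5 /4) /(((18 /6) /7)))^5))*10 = -1787884638030843767054952272479235025 /23993392431552255524550165332958815310560886784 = -0.00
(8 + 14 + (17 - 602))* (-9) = 5067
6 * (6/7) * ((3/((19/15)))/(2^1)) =810/133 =6.09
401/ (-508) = -401/ 508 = -0.79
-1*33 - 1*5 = -38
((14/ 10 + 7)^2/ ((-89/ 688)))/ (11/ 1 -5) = -202272/ 2225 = -90.91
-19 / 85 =-0.22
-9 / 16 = -0.56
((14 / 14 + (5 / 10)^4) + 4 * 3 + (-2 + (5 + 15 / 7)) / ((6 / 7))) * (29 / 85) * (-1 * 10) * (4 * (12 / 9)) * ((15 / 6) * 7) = -309575 / 51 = -6070.10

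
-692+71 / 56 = -38681 / 56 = -690.73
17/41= 0.41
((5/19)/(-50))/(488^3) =-1/22080711680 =-0.00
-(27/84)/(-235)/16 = 9/105280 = 0.00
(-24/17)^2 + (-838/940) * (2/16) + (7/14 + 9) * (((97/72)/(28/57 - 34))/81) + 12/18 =256568438443/100868444640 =2.54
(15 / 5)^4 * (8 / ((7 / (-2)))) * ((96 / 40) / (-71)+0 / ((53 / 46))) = 15552 / 2485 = 6.26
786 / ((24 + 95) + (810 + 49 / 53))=20829 / 24643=0.85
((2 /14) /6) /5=0.00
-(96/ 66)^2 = -256/ 121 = -2.12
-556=-556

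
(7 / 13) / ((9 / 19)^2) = 2527 / 1053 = 2.40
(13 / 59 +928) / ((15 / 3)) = 10953 / 59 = 185.64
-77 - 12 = -89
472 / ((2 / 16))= 3776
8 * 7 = 56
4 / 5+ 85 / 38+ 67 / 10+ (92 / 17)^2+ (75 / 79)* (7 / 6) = 34817323 / 867578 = 40.13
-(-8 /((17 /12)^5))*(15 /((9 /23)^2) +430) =1050992640 /1419857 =740.21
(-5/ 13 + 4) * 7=329/ 13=25.31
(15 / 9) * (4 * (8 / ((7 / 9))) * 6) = 2880 / 7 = 411.43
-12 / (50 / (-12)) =72 / 25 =2.88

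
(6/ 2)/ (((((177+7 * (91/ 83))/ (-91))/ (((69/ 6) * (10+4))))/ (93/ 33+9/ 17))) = -1141854987/ 1433168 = -796.73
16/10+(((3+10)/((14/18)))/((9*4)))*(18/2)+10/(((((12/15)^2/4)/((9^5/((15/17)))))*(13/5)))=2927856767/1820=1608712.51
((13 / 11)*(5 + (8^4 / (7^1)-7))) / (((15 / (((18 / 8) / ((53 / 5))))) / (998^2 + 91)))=9714306.04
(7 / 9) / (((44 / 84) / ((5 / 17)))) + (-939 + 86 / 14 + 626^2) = 390943.58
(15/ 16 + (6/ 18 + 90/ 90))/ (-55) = -109/ 2640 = -0.04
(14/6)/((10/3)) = 7/10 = 0.70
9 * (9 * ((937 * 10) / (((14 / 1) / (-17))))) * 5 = -32256225 / 7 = -4608032.14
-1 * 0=0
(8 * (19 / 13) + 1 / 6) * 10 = 4625 / 39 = 118.59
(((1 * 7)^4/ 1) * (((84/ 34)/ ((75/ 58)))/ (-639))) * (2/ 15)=-3899224/ 4073625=-0.96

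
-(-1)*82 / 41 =2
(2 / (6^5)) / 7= 1 / 27216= 0.00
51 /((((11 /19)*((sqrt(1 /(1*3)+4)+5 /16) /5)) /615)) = -715122000 /35783+762796800*sqrt(39) /35783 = 113141.51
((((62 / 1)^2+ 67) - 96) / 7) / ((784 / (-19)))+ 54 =31981 / 784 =40.79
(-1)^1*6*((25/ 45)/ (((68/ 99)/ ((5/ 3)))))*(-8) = 1100/ 17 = 64.71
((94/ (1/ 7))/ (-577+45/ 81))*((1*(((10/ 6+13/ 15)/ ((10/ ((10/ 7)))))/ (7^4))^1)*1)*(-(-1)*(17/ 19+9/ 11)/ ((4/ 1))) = -25239/ 342550670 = -0.00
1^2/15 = 0.07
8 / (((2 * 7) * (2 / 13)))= 26 / 7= 3.71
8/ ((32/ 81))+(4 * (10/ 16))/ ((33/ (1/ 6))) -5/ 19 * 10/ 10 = 20.00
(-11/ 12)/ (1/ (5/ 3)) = -55/ 36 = -1.53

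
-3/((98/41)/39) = -4797/98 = -48.95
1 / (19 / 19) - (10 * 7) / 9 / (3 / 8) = -19.74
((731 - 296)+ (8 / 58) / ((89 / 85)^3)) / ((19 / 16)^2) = 2277283951360 / 7380320461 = 308.56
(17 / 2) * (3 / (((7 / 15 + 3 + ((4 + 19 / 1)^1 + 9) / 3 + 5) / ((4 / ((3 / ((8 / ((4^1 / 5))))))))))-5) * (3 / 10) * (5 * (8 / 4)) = -42585 / 574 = -74.19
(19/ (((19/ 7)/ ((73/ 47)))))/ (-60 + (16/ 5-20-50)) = -2555/ 29798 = -0.09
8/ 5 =1.60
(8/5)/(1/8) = 64/5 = 12.80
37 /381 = 0.10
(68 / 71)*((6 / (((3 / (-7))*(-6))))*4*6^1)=3808 / 71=53.63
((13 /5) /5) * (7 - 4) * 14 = 546 /25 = 21.84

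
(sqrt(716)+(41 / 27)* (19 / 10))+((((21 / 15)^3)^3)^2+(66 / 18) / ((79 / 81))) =460.28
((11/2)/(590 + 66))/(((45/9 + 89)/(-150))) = -0.01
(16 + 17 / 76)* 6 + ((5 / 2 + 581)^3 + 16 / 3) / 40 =90593272343 / 18240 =4966736.42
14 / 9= 1.56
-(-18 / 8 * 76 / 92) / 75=57 / 2300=0.02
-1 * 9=-9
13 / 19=0.68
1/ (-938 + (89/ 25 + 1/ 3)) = -75/ 70058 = -0.00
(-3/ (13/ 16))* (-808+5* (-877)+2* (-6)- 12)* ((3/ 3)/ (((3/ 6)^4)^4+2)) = 5470420992/ 567983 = 9631.31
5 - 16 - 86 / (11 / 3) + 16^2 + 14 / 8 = 9825 / 44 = 223.30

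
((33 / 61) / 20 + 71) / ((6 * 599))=86653 / 4384680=0.02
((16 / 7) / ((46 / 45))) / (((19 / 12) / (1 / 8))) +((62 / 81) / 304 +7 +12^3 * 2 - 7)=6850948703 / 1982232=3456.18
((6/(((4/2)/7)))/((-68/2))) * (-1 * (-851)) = -17871/34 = -525.62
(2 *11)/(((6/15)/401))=22055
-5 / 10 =-1 / 2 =-0.50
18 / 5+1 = 23 / 5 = 4.60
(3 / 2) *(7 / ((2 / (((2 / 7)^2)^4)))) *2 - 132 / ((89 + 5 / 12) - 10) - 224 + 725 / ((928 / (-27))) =-246.76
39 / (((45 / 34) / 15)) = 442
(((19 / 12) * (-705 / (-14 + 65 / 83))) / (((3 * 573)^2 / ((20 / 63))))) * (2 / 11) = 3705950 / 2246423406381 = 0.00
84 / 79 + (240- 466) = -17770 / 79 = -224.94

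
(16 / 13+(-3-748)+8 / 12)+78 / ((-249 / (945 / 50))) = -12220048 / 16185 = -755.02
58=58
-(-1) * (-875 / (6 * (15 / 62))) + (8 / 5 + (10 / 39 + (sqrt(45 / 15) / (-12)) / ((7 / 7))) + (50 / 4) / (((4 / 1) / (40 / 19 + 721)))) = 1658.64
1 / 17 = 0.06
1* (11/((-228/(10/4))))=-55/456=-0.12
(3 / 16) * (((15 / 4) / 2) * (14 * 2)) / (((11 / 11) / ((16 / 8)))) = 315 / 16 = 19.69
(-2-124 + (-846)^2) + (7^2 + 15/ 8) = 5725127/ 8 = 715640.88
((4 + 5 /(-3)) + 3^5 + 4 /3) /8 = 185 /6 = 30.83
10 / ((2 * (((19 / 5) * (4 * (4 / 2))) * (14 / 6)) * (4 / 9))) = 675 / 4256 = 0.16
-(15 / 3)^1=-5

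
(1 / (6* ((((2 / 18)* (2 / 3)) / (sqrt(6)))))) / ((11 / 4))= 9* sqrt(6) / 11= 2.00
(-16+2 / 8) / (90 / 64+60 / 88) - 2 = -334 / 35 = -9.54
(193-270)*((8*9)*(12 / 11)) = -6048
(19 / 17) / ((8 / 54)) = 513 / 68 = 7.54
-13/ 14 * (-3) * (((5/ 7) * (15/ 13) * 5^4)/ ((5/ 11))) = 309375/ 98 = 3156.89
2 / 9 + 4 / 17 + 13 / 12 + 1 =1555 / 612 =2.54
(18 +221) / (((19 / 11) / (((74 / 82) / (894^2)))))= 0.00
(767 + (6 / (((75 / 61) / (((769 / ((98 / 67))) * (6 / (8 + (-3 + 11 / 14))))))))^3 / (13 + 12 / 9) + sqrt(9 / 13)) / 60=sqrt(13) / 260 + 1986886962397948139803 / 90720177187500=21901268.55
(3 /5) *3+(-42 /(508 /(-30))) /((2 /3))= 7011 /1270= 5.52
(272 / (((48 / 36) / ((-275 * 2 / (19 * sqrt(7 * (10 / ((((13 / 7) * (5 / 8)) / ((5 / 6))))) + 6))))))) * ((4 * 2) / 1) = -448800 * sqrt(85566) / 20843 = -6298.59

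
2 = 2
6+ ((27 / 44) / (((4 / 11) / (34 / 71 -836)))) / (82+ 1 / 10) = -11.17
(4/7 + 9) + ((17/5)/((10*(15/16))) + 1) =28702/2625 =10.93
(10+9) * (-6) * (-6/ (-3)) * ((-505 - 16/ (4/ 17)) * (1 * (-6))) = -783864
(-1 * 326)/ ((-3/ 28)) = 9128/ 3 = 3042.67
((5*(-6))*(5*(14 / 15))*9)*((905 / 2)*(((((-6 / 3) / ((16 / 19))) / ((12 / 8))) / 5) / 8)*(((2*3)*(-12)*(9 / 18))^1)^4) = 37906308720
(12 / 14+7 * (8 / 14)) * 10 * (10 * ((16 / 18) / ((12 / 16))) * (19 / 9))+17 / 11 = 22768117 / 18711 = 1216.83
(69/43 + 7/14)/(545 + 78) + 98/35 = 750997/267890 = 2.80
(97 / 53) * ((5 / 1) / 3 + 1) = 776 / 159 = 4.88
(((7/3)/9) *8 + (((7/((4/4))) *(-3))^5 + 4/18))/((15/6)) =-44108266/27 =-1633639.48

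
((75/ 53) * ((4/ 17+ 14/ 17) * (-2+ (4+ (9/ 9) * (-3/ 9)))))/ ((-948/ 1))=-0.00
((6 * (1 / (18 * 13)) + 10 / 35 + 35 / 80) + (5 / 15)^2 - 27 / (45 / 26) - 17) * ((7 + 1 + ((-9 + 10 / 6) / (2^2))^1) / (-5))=76945459 / 1965600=39.15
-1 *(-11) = 11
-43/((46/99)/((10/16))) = -21285/368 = -57.84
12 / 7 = 1.71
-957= -957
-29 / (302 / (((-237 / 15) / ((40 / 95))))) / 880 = 43529 / 10630400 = 0.00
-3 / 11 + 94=1031 / 11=93.73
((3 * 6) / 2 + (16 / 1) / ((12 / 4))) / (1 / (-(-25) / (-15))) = -215 / 9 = -23.89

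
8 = 8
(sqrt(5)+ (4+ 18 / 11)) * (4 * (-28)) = -6944 / 11-112 * sqrt(5) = -881.71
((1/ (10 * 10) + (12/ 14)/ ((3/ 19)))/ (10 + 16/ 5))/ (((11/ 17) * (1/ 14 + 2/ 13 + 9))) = 280449/ 4063180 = 0.07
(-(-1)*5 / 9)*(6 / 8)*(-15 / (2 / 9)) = -225 / 8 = -28.12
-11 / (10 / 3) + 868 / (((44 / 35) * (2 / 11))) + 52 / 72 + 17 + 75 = 349823 / 90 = 3886.92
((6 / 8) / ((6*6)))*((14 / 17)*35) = 245 / 408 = 0.60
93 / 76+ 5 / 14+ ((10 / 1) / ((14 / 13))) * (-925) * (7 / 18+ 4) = -180487681 / 4788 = -37695.84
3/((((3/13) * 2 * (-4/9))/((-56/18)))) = 45.50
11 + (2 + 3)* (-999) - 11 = -4995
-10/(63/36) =-40/7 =-5.71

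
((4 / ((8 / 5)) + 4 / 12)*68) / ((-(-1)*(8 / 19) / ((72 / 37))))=32946 / 37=890.43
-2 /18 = -1 /9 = -0.11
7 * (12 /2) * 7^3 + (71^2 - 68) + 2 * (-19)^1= 19341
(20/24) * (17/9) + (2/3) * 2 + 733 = 39739/54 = 735.91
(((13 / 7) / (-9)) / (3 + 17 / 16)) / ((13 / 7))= -16 / 585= -0.03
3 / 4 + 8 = 35 / 4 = 8.75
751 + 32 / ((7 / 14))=815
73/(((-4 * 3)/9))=-219/4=-54.75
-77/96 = -0.80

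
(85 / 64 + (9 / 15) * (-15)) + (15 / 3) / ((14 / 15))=-1037 / 448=-2.31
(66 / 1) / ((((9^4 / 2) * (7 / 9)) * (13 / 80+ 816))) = 3520 / 111063393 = 0.00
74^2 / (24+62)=2738 / 43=63.67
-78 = -78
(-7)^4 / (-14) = -343 / 2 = -171.50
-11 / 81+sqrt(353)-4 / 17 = -511 / 1377+sqrt(353) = 18.42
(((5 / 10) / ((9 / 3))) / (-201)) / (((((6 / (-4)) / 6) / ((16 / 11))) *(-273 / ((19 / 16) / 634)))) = -19 / 574026453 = -0.00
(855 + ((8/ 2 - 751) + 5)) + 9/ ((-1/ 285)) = -2452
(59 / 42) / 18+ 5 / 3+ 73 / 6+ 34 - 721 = -508855 / 756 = -673.09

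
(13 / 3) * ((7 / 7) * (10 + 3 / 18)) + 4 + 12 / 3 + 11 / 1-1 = 1117 / 18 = 62.06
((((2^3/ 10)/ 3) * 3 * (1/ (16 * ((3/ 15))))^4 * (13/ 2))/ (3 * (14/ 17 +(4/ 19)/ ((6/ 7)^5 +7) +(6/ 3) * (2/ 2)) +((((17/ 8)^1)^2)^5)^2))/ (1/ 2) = 4632546612736530841600000/ 164651660002453939705649309474003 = 0.00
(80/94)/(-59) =-40/2773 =-0.01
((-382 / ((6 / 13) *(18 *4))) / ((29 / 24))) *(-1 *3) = 2483 / 87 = 28.54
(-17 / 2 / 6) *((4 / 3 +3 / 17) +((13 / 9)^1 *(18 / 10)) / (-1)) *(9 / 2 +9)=417 / 20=20.85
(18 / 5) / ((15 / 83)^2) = 13778 / 125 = 110.22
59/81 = 0.73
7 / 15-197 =-2948 / 15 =-196.53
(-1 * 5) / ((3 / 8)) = -40 / 3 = -13.33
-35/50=-7/10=-0.70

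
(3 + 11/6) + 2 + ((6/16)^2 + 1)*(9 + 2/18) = 4961/288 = 17.23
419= 419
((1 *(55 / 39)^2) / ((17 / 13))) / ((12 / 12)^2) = 3025 / 1989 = 1.52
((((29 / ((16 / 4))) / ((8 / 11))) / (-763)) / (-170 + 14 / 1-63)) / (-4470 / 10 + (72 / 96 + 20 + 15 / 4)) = -319 / 2259151440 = -0.00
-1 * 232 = -232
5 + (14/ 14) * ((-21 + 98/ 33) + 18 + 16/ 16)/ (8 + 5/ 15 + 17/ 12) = 6563/ 1287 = 5.10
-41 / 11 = -3.73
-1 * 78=-78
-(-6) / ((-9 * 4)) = -1 / 6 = -0.17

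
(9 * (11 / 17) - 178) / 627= -2927 / 10659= -0.27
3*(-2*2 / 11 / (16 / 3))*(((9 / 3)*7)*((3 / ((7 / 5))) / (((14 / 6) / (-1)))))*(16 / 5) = 972 / 77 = 12.62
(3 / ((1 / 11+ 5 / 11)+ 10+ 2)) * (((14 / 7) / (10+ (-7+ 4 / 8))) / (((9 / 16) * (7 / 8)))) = 2816 / 10143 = 0.28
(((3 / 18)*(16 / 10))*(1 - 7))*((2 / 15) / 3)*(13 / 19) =-0.05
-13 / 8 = -1.62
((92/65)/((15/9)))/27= 92/2925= 0.03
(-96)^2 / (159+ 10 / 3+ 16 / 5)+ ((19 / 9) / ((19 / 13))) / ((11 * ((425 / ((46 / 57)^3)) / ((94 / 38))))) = 20466291304526968 / 367602970524075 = 55.67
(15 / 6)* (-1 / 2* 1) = -5 / 4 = -1.25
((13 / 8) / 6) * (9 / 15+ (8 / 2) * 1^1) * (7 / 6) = 1.45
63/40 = 1.58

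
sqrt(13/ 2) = sqrt(26)/ 2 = 2.55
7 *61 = 427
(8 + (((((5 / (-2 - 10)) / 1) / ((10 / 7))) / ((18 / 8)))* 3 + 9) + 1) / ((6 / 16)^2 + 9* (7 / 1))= 10144 / 36369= 0.28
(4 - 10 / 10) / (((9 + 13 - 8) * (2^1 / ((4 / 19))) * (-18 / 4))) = -2 / 399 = -0.01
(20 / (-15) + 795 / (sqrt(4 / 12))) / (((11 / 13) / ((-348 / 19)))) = 6032 / 209 - 3596580 * sqrt(3) / 209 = -29777.16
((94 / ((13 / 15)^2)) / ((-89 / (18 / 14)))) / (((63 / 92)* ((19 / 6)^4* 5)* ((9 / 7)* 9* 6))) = -1037760 / 13721107127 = -0.00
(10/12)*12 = 10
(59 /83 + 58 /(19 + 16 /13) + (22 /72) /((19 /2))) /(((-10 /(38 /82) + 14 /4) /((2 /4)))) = -0.10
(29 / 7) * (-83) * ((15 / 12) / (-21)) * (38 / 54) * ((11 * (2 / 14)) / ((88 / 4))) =228665 / 222264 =1.03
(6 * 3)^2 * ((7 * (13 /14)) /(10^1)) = 1053 /5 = 210.60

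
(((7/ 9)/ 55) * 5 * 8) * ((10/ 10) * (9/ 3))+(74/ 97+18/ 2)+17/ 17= 39884/ 3201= 12.46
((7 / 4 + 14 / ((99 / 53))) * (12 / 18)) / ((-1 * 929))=-3661 / 551826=-0.01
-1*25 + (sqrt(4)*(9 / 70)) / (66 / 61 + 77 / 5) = -879176 / 35189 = -24.98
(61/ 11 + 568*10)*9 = 562869/ 11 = 51169.91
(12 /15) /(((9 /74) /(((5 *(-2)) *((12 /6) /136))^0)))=296 /45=6.58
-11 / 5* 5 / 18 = -11 / 18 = -0.61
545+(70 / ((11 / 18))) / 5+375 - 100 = 842.91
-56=-56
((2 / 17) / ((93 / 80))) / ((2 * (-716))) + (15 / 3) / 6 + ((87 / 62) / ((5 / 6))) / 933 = 734965321 / 880126890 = 0.84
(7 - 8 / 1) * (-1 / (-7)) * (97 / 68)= -97 / 476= -0.20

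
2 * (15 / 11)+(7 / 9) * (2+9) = 1117 / 99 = 11.28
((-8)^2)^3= 262144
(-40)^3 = -64000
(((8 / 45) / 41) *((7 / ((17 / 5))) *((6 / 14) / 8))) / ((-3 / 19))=-19 / 6273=-0.00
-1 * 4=-4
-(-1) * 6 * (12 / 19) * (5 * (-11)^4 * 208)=1096318080 / 19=57700951.58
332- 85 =247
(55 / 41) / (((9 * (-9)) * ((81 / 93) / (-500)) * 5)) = 170500 / 89667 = 1.90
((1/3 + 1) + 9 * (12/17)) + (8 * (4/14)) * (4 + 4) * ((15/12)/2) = 6824/357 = 19.11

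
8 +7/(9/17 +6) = 1007/111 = 9.07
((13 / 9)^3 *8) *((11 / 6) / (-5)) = -96668 / 10935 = -8.84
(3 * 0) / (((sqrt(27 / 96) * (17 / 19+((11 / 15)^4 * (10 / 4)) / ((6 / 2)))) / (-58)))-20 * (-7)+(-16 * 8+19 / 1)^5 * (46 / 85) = -8326670674.75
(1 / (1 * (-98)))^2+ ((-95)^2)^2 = 782251802501 / 9604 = 81450625.00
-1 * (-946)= 946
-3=-3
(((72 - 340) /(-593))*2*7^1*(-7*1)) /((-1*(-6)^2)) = 6566 /5337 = 1.23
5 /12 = 0.42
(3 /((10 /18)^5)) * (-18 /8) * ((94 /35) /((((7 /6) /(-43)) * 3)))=3222126783 /765625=4208.49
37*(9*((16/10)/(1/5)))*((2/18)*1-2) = -5032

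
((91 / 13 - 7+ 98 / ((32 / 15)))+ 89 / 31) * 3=72627 / 496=146.43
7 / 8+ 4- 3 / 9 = 109 / 24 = 4.54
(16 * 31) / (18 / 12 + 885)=992 / 1773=0.56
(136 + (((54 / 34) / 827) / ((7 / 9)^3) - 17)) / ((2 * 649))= 26084813 / 284511983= 0.09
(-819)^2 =670761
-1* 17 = -17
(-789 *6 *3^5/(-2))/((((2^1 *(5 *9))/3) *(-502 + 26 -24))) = -38.35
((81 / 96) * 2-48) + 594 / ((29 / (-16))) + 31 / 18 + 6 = -366.31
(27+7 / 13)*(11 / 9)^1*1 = 3938 / 117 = 33.66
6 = 6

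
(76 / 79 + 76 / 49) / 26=0.10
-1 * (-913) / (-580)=-913 / 580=-1.57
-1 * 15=-15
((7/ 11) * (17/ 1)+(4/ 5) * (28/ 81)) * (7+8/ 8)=395416/ 4455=88.76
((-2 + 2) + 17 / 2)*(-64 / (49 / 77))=-5984 / 7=-854.86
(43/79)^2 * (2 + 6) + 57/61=1258049/380701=3.30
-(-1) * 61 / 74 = 61 / 74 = 0.82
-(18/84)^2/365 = -0.00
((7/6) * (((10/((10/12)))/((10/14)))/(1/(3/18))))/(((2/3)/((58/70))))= 203/50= 4.06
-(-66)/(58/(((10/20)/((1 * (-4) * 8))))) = -33/1856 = -0.02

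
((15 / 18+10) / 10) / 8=13 / 96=0.14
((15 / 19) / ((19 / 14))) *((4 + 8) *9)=22680 / 361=62.83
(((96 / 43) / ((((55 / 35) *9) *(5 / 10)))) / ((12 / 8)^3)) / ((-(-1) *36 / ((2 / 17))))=1792 / 5861889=0.00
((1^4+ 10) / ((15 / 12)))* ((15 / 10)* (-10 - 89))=-6534 / 5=-1306.80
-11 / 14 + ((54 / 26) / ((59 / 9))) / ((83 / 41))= -560789 / 891254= -0.63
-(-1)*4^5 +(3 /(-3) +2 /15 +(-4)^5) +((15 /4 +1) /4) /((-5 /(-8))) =31 /30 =1.03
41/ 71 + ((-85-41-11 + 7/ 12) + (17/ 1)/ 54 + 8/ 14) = -134.95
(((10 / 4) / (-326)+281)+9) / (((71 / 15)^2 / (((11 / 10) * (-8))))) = -93592125 / 821683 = -113.90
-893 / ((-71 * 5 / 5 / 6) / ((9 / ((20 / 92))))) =1109106 / 355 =3124.24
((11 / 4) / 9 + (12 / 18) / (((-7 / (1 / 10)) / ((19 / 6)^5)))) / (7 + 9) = -2226619 / 13063680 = -0.17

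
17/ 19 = 0.89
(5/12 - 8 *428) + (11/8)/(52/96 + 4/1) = -4477651/1308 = -3423.28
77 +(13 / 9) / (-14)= 9689 / 126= 76.90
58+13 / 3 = 62.33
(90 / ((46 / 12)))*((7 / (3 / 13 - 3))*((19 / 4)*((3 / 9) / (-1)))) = 8645 / 92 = 93.97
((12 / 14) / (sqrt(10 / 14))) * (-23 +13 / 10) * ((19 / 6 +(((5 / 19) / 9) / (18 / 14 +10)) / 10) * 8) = -10609936 * sqrt(35) / 112575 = -557.58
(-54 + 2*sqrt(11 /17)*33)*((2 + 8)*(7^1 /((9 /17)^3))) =-687820 /27 + 445060*sqrt(187) /243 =-429.12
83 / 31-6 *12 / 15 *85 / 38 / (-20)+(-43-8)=-47.79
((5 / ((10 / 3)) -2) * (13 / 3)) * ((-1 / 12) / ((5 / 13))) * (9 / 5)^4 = 123201 / 25000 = 4.93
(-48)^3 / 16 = -6912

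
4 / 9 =0.44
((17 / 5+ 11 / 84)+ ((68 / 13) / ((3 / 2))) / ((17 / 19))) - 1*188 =-985921 / 5460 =-180.57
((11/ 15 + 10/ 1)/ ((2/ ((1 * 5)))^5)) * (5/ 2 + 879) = 177401875/ 192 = 923968.10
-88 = -88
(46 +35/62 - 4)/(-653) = -2639/40486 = -0.07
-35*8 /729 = -280 /729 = -0.38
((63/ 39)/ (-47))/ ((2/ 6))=-0.10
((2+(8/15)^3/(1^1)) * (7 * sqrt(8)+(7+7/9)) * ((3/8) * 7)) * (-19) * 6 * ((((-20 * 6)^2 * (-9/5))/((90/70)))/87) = 1514446528/1305+1514446528 * sqrt(2)/725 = 4114634.48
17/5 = 3.40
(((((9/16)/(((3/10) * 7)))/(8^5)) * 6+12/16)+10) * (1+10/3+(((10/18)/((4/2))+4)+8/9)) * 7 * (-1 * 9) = -1686609423/262144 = -6433.90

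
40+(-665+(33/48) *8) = -619.50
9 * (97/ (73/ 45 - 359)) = -39285/ 16082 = -2.44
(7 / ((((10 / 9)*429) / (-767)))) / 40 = -1239 / 4400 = -0.28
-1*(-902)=902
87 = 87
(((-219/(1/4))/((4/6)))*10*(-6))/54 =1460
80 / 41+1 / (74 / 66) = 4313 / 1517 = 2.84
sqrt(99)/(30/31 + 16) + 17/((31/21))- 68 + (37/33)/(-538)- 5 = -33840271/550374 + 93*sqrt(11)/526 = -60.90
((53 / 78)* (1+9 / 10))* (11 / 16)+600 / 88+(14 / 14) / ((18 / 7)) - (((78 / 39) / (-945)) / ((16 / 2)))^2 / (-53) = 3506336706857 / 433167134400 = 8.09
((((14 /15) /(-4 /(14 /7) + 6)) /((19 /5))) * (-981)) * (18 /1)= -20601 /19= -1084.26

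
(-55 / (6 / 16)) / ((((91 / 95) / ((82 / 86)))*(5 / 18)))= -2056560 / 3913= -525.57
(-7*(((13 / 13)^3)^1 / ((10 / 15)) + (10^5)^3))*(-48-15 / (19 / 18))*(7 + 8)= 6532105263157904535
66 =66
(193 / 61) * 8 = 25.31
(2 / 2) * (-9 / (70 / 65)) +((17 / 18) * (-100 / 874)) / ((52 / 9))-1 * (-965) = 152168291 / 159068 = 956.62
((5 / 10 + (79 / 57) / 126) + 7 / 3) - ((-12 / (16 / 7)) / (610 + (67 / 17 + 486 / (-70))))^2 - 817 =-677968126939746607 / 832725352376064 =-814.16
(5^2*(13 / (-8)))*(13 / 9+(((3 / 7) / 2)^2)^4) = -6235227952525 / 106256812032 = -58.68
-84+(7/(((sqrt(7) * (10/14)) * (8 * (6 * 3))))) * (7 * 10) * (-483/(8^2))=-84- 7889 * sqrt(7)/1536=-97.59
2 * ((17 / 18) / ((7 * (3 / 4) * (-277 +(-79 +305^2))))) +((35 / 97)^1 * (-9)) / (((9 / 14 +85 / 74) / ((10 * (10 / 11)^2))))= -178614412332397 / 11922885652986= -14.98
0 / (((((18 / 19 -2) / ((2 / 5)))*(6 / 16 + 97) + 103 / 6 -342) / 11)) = 0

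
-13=-13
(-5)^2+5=30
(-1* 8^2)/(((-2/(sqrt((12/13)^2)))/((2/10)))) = 384/65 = 5.91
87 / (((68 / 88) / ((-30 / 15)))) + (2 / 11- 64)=-54042 / 187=-288.99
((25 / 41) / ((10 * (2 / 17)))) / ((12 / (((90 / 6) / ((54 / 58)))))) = 12325 / 17712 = 0.70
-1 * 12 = -12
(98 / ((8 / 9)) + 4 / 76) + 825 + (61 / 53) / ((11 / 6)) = 41469205 / 44308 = 935.93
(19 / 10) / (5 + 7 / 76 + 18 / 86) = 31046 / 86625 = 0.36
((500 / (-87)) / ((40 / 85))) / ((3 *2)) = -2.04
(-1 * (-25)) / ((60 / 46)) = 115 / 6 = 19.17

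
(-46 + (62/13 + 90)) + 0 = 634/13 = 48.77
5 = 5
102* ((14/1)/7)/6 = 34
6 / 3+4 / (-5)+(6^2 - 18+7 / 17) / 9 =2483 / 765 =3.25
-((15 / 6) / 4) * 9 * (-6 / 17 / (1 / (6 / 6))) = 135 / 68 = 1.99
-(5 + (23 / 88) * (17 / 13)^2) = -81007 / 14872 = -5.45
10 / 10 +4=5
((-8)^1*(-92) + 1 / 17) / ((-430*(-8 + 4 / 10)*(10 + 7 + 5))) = 291 / 28424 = 0.01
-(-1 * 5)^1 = 5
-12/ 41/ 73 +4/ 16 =2945/ 11972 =0.25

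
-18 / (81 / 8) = -1.78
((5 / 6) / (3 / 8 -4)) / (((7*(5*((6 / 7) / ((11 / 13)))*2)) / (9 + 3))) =-44 / 1131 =-0.04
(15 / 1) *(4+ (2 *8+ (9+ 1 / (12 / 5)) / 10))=2513 / 8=314.12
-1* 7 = -7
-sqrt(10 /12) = -sqrt(30) /6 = -0.91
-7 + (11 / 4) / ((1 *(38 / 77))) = -217 / 152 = -1.43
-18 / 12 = -3 / 2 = -1.50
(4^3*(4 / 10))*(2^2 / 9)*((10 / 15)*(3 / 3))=1024 / 135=7.59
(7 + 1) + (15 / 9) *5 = 49 / 3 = 16.33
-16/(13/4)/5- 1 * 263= -17159/65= -263.98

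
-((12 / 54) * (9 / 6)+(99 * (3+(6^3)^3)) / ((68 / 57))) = -170605366439 / 204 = -836300815.88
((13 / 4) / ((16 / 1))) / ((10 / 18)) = 117 / 320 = 0.37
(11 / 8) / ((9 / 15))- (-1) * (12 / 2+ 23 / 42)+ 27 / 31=9.71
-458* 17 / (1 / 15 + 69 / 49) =-2861355 / 542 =-5279.25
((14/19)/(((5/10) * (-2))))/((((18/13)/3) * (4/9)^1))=-273/76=-3.59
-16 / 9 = -1.78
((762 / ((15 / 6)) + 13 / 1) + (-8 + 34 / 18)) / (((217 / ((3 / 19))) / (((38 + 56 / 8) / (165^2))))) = 14026 / 37416225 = 0.00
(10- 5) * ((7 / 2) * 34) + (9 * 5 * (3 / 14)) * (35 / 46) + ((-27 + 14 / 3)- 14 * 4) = 144625 / 276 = 524.00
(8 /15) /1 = 8 /15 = 0.53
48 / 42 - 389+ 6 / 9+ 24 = -7627 / 21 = -363.19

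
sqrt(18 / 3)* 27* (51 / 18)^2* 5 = 4335* sqrt(6) / 4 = 2654.63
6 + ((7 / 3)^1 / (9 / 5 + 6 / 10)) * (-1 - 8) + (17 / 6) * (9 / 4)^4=35771 / 512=69.87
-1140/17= -67.06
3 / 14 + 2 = 31 / 14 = 2.21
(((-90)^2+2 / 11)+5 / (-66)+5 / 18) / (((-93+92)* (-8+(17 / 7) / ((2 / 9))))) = -11227132 / 4059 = -2765.98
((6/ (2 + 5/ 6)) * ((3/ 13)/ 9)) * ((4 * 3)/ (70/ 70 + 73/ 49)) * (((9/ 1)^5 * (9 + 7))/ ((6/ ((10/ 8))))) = 694416240/ 13481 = 51510.74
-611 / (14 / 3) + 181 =701 / 14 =50.07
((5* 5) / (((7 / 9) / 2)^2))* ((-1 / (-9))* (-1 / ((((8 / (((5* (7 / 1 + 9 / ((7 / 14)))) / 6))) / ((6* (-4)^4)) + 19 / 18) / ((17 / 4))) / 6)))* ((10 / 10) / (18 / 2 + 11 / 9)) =-1858950000 / 42836143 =-43.40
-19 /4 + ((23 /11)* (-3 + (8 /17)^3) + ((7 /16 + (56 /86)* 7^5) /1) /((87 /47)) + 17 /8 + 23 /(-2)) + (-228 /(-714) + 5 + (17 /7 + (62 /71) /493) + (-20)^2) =10128688131189203 /1607694510576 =6300.13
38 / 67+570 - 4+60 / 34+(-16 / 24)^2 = 5830526 / 10251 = 568.78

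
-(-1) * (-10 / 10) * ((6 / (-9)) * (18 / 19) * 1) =12 / 19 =0.63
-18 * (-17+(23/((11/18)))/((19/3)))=41598/209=199.03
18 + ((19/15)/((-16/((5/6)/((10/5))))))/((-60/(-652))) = 152423/8640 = 17.64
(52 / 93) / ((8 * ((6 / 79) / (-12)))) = -11.04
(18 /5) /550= 9 /1375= 0.01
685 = 685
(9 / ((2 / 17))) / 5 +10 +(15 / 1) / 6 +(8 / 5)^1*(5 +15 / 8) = 194 / 5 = 38.80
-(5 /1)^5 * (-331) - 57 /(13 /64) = 13443227 /13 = 1034094.38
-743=-743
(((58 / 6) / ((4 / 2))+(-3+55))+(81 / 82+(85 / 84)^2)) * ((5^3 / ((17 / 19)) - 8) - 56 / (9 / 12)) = 49521794941 / 14754096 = 3356.48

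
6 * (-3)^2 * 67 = 3618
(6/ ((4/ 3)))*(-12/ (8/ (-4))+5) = 99/ 2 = 49.50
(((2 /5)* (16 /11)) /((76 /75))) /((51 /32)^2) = 40960 /181203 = 0.23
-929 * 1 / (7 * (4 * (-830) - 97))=929 / 23919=0.04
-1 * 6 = -6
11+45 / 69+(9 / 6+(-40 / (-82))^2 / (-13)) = 13202665 / 1005238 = 13.13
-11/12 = -0.92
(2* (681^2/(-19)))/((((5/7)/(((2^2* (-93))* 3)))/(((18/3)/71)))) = 6445487.20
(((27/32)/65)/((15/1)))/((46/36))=81/119600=0.00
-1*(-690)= 690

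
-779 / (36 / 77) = -59983 / 36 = -1666.19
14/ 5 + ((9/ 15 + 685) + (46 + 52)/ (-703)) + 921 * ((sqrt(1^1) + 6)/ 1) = 25080441/ 3515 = 7135.26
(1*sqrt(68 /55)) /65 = 2*sqrt(935) /3575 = 0.02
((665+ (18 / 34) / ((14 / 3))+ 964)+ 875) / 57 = 595979 / 13566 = 43.93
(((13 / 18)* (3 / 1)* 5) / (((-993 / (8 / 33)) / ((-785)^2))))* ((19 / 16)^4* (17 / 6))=-88739299338625 / 9663971328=-9182.49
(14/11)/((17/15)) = 210/187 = 1.12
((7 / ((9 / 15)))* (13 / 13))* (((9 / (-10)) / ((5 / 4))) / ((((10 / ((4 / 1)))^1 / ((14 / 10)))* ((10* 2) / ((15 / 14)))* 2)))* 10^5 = -12600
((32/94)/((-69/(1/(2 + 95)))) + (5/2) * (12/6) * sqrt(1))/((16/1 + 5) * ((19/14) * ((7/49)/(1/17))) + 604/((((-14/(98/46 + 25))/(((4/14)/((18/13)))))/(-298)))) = 154138222/2220991594805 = 0.00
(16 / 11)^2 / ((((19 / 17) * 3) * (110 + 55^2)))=0.00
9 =9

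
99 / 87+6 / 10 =252 / 145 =1.74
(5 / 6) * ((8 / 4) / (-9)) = -0.19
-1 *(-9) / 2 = 9 / 2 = 4.50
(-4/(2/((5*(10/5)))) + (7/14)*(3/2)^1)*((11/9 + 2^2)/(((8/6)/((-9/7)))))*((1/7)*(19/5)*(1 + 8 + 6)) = 88407/112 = 789.35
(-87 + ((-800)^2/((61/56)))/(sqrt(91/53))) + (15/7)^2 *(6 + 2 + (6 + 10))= 1137/49 + 5120000 *sqrt(4823)/793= 448412.67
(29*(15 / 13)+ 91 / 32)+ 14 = 20927 / 416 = 50.31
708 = 708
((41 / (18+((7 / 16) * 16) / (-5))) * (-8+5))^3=-406.81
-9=-9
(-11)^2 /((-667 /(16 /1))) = -2.90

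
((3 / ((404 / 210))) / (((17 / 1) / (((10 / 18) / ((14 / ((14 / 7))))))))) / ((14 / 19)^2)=0.01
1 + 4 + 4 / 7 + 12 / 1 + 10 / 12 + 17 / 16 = 6541 / 336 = 19.47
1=1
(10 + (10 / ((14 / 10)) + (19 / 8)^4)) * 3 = 4211301 / 28672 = 146.88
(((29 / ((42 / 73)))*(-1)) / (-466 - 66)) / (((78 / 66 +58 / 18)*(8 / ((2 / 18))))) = 23287 / 77935872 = 0.00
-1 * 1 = -1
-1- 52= -53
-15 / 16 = -0.94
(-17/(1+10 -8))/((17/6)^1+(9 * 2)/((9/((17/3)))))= -2/5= -0.40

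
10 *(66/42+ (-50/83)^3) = 54146570/4002509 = 13.53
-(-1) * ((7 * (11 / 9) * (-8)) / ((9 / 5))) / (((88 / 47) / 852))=-467180 / 27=-17302.96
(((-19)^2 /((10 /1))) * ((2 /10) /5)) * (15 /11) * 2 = 1083 /275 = 3.94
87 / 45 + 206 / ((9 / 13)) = 13477 / 45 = 299.49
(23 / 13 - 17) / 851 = -198 / 11063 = -0.02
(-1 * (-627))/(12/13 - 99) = -2717/425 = -6.39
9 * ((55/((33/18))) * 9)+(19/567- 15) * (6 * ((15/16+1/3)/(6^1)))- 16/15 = 163970509/68040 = 2409.91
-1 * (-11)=11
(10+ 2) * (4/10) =24/5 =4.80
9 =9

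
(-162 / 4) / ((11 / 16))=-648 / 11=-58.91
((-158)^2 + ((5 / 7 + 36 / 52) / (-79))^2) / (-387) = -1290182499428 / 20000826027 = -64.51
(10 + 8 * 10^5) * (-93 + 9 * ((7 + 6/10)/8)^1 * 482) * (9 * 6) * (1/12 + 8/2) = 1421131443921/2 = 710565721960.50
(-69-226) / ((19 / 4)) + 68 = 112 / 19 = 5.89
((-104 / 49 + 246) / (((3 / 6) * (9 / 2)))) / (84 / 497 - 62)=-339380 / 193599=-1.75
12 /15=4 /5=0.80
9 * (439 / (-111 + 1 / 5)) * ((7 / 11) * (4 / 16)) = -138285 / 24376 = -5.67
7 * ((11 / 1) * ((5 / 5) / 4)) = 77 / 4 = 19.25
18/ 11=1.64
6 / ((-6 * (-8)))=1 / 8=0.12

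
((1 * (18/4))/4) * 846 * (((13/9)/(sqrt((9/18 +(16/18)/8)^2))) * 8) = 197964/11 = 17996.73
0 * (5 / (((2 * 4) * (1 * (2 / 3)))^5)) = 0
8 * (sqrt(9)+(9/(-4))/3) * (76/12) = 114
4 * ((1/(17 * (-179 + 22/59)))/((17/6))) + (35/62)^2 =1241875457/3902647908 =0.32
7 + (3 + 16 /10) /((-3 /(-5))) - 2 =38 /3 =12.67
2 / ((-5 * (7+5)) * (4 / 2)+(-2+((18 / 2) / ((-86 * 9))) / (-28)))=-4816 / 293775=-0.02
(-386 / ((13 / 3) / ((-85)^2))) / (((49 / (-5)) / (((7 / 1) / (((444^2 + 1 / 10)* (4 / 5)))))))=2.91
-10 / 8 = -5 / 4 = -1.25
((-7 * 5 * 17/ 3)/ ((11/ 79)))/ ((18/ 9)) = -47005/ 66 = -712.20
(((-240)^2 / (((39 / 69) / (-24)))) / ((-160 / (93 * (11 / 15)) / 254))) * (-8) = -27539094528 / 13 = -2118391886.77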